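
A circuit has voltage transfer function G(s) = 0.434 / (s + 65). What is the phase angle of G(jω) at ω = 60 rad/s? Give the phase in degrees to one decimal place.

-42.7°

∠(j60 + 65) = arctan(60/65) = 42.71°
∠G(j60) = −42.71° = -42.71°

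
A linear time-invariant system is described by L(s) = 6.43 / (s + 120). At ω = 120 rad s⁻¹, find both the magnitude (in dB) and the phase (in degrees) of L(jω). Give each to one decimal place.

|L| = -28.4 dB, ∠L = -45.0 deg

|j120 + 120| = √(120² + 120²) = 169.7
|L(j120)| = 6.43 / 169.7 = 0.037889
20 log₁₀(0.037889) = -28.43 dB
∠(j120 + 120) = arctan(120/120) = 45.00°
∠L(j120) = −45.00° = -45.00°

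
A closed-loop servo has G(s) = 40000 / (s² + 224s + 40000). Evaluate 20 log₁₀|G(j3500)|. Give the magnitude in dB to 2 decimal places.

-49.71 dB

|(j3500)² + 224(j3500) + 40000| = |-1.221e+07 + j7.84e+05| = 1.224e+07
|G(j3500)| = 40000 / 1.224e+07 = 0.0032693
20 log₁₀(0.0032693) = -49.711 dB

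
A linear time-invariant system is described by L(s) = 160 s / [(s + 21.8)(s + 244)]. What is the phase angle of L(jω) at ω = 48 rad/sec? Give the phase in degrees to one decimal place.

∠(j48) = 90.00°
∠(j48 + 21.8) = arctan(48/21.8) = 65.57°
∠(j48 + 244) = arctan(48/244) = 11.13°
∠L(j48) = 90.00° − (65.57° + 11.13°) = 13.30°

13.3°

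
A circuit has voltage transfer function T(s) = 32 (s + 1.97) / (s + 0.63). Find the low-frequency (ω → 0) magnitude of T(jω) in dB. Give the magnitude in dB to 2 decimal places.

T(0) = 32 × 1.97 / 0.63 = 100.06
20 log₁₀(100.06) = 40.006 dB

40.01 dB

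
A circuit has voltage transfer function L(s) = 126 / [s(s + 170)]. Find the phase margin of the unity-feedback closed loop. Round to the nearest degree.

Gain crossover: |L(jω)| = 1 at ω ≈ 0.741 rad s⁻¹.
∠L(j0.741) = −90° − arctan(0.741/170) ≈ -90.25°
PM = 180° + (-90.25°) = 89.75°

90°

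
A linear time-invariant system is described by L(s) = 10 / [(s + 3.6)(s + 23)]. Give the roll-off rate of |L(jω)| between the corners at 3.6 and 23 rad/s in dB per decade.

-20 dB/decade

In this band the factors already past their corner are: pole at 3.6; net slope = -20 dB/decade.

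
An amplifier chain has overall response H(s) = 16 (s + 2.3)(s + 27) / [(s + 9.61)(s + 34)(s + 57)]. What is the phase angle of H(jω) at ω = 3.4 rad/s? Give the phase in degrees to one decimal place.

∠(j3.4 + 2.3) = arctan(3.4/2.3) = 55.92°
∠(j3.4 + 27) = arctan(3.4/27) = 7.18°
∠(j3.4 + 9.61) = arctan(3.4/9.61) = 19.48°
∠(j3.4 + 34) = arctan(3.4/34) = 5.71°
∠(j3.4 + 57) = arctan(3.4/57) = 3.41°
∠H(j3.4) = 55.92° + 7.18° − (19.48° + 5.71° + 3.41°) = 34.49°

34.5°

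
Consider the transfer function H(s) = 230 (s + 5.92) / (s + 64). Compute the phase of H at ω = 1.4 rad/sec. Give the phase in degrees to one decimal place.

12.1°

∠(j1.4 + 5.92) = arctan(1.4/5.92) = 13.31°
∠(j1.4 + 64) = arctan(1.4/64) = 1.25°
∠H(j1.4) = 13.31° − 1.25° = 12.05°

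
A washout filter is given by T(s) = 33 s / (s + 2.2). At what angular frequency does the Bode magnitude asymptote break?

The single real pole at s = −2.2 gives a corner at ω = 2.2 rad/s.

2.2 rad/s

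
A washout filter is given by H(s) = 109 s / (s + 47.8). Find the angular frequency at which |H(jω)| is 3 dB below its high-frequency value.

For a single-pole high-pass, the −3 dB point is at the pole: ω = 47.8 rad s⁻¹.

47.8 rad s⁻¹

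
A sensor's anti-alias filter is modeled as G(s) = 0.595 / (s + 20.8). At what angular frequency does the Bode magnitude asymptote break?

20.8 rad/s

The single real pole at s = −20.8 gives a corner at ω = 20.8 rad/s.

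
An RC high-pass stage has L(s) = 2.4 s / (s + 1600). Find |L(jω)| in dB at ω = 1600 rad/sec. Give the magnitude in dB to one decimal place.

4.6 dB

|j1600| = 1600
|j1600 + 1600| = √(1600² + 1600²) = 2263
|L(j1600)| = 2.4 × 1600 / 2263 = 1.6971
20 log₁₀(1.6971) = 4.59 dB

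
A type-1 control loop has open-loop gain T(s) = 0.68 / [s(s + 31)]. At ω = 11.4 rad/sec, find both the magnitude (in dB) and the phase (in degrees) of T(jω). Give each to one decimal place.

|j11.4 + 31| = √(11.4² + 31²) = 33.03
|j11.4| = 11.4
|T(j11.4)| = 0.68 / (33.03 × 11.4) = 0.0018059
20 log₁₀(0.0018059) = -54.87 dB
∠(j11.4 + 31) = arctan(11.4/31) = 20.19°
∠(j11.4) = 90.00°
∠T(j11.4) = − (20.19° + 90.00°) = -110.19°

|T| = -54.9 dB, ∠T = -110.2°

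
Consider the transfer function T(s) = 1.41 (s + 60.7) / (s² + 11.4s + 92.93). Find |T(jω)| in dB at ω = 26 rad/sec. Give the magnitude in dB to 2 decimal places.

|j26 + 60.7| = √(26² + 60.7²) = 66.03
|(j26)² + 11.4(j26) + 92.93| = |-583.07 + j296.4| = 654.1
|T(j26)| = 1.41 × 66.03 / 654.1 = 0.14235
20 log₁₀(0.14235) = -16.933 dB

-16.93 dB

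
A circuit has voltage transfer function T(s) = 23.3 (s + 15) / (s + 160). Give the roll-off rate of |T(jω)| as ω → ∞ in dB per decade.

With 1 zero and 1 pole, the high-frequency asymptotic slope is 20 × (1 − 1) = 0 dB/decade.

0 dB/decade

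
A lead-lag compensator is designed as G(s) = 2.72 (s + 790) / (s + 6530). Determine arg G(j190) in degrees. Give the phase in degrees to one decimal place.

11.9°

∠(j190 + 790) = arctan(190/790) = 13.52°
∠(j190 + 6530) = arctan(190/6530) = 1.67°
∠G(j190) = 13.52° − 1.67° = 11.86°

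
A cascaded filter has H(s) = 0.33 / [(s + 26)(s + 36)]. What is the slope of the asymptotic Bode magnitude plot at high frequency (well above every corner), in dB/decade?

With 0 zeros and 2 poles, the high-frequency asymptotic slope is 20 × (0 − 2) = -40 dB/decade.

-40 dB/decade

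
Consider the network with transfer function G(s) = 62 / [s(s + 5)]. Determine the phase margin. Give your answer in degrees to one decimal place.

35.1°

Gain crossover: |G(jω)| = 1 at ω ≈ 7.12 rad/sec.
∠G(j7.12) = −90° − arctan(7.12/5) ≈ -144.94°
PM = 180° + (-144.94°) = 35.06°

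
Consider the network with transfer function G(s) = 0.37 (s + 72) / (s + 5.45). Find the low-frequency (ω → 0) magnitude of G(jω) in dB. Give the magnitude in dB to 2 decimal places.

G(0) = 0.37 × 72 / 5.45 = 4.8881
20 log₁₀(4.8881) = 13.783 dB

13.78 dB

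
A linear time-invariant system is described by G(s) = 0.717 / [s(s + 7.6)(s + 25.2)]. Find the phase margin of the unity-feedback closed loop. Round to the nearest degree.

Gain crossover: |G(jω)| = 1 at ω ≈ 0.00374 rad/s.
∠G(j0.00374) = −90° − arctan(0.00374/7.6) − arctan(0.00374/25.2) ≈ -90.04°
PM = 180° + (-90.04°) = 89.96°

90 deg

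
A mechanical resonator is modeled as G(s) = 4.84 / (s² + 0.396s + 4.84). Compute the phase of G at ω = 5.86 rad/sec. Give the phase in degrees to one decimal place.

-175.5°

∠[(j5.86)² + 0.396(j5.86) + 4.84] = ∠[-29.5 + j2.3206] = 175.50°
∠G(j5.86) = −175.50° = -175.50°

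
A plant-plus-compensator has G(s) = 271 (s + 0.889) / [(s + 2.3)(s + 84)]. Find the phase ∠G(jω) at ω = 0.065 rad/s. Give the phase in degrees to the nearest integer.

∠(j0.065 + 0.889) = arctan(0.065/0.889) = 4.18°
∠(j0.065 + 2.3) = arctan(0.065/2.3) = 1.62°
∠(j0.065 + 84) = arctan(0.065/84) = 0.04°
∠G(j0.065) = 4.18° − (1.62° + 0.04°) = 2.52°

3°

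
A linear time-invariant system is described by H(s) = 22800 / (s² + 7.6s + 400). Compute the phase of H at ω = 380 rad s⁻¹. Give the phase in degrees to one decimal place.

∠[(j380)² + 7.6(j380) + 400] = ∠[-1.44e+05 + j2888] = 178.85°
∠H(j380) = −178.85° = -178.85°

-178.9°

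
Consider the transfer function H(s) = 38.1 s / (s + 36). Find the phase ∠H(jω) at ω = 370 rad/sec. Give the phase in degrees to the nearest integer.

6°

∠(j370) = 90.00°
∠(j370 + 36) = arctan(370/36) = 84.44°
∠H(j370) = 90.00° − 84.44° = 5.56°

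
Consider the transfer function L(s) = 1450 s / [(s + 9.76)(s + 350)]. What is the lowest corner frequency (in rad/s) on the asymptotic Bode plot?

9.76 rad/s

Break frequencies occur at each pole and zero magnitude: 9.76 rad/s, 350 rad/s.
The lowest is 9.76 rad/s.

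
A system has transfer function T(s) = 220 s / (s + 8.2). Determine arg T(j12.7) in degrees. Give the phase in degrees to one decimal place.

32.8 deg

∠(j12.7) = 90.00°
∠(j12.7 + 8.2) = arctan(12.7/8.2) = 57.15°
∠T(j12.7) = 90.00° − 57.15° = 32.85°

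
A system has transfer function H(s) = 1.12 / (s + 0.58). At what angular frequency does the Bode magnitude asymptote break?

The single real pole at s = −0.58 gives a corner at ω = 0.58 rad/sec.

0.58 rad/sec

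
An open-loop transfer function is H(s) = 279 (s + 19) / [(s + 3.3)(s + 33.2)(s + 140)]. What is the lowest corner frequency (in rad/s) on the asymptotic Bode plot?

3.3 rad/s

Break frequencies occur at each pole and zero magnitude: 3.3 rad/s, 19 rad/s, 33.2 rad/s, 140 rad/s.
The lowest is 3.3 rad/s.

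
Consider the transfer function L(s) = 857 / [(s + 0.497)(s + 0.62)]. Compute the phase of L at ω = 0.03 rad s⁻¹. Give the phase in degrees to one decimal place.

∠(j0.03 + 0.497) = arctan(0.03/0.497) = 3.45°
∠(j0.03 + 0.62) = arctan(0.03/0.62) = 2.77°
∠L(j0.03) = − (3.45° + 2.77°) = -6.22°

-6.2°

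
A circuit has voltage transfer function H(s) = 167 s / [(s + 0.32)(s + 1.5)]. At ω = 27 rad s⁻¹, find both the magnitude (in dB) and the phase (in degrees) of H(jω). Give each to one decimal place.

|H| = 15.8 dB, ∠H = -86.1°

|j27| = 27
|j27 + 0.32| = √(27² + 0.32²) = 27
|j27 + 1.5| = √(27² + 1.5²) = 27.04
|H(j27)| = 167 × 27 / (27 × 27.04) = 6.1752
20 log₁₀(6.1752) = 15.81 dB
∠(j27) = 90.00°
∠(j27 + 0.32) = arctan(27/0.32) = 89.32°
∠(j27 + 1.5) = arctan(27/1.5) = 86.82°
∠H(j27) = 90.00° − (89.32° + 86.82°) = -86.14°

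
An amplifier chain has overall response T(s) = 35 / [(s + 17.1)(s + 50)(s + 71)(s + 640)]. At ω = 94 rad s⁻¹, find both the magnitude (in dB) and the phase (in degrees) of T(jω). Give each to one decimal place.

|j94 + 17.1| = √(94² + 17.1²) = 95.54
|j94 + 50| = √(94² + 50²) = 106.5
|j94 + 71| = √(94² + 71²) = 117.8
|j94 + 640| = √(94² + 640²) = 646.9
|T(j94)| = 35 / (95.54 × 106.5 × 117.8 × 646.9) = 4.5152e-08
20 log₁₀(4.5152e-08) = -146.91 dB
∠(j94 + 17.1) = arctan(94/17.1) = 79.69°
∠(j94 + 50) = arctan(94/50) = 61.99°
∠(j94 + 71) = arctan(94/71) = 52.94°
∠(j94 + 640) = arctan(94/640) = 8.36°
∠T(j94) = − (79.69° + 61.99° + 52.94° + 8.36°) = -202.97°

|T| = -146.9 dB, ∠T = -203.0°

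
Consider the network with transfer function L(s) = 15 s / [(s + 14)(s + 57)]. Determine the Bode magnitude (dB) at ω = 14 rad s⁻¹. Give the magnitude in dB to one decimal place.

-14.9 dB

|j14| = 14
|j14 + 14| = √(14² + 14²) = 19.8
|j14 + 57| = √(14² + 57²) = 58.69
|L(j14)| = 15 × 14 / (19.8 × 58.69) = 0.18071
20 log₁₀(0.18071) = -14.86 dB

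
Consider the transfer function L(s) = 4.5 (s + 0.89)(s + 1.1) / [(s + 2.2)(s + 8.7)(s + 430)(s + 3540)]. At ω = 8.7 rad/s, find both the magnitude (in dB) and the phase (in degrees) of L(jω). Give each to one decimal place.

|j8.7 + 0.89| = √(8.7² + 0.89²) = 8.745
|j8.7 + 1.1| = √(8.7² + 1.1²) = 8.769
|j8.7 + 2.2| = √(8.7² + 2.2²) = 8.974
|j8.7 + 8.7| = √(8.7² + 8.7²) = 12.3
|j8.7 + 430| = √(8.7² + 430²) = 430.1
|j8.7 + 3540| = √(8.7² + 3540²) = 3540
|L(j8.7)| = 4.5 × 8.745 × 8.769 / (8.974 × 12.3 × 430.1 × 3540) = 2.053e-06
20 log₁₀(2.053e-06) = -113.75 dB
∠(j8.7 + 0.89) = arctan(8.7/0.89) = 84.16°
∠(j8.7 + 1.1) = arctan(8.7/1.1) = 82.79°
∠(j8.7 + 2.2) = arctan(8.7/2.2) = 75.81°
∠(j8.7 + 8.7) = arctan(8.7/8.7) = 45.00°
∠(j8.7 + 430) = arctan(8.7/430) = 1.16°
∠(j8.7 + 3540) = arctan(8.7/3540) = 0.14°
∠L(j8.7) = 84.16° + 82.79° − (75.81° + 45.00° + 1.16° + 0.14°) = 44.84°

|L| = -113.8 dB, ∠L = 44.8 deg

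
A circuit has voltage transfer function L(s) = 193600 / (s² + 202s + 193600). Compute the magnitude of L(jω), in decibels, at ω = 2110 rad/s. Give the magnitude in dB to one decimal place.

|(j2110)² + 202(j2110) + 193600| = |-4.2585e+06 + j4.2622e+05| = 4.28e+06
|L(j2110)| = 193600 / 4.28e+06 = 0.045236
20 log₁₀(0.045236) = -26.89 dB

-26.9 dB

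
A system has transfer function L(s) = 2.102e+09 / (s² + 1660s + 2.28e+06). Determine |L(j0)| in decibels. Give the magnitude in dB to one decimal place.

59.3 dB

L(0) = 2.102e+09 / 2.28e+06 = 921.93
20 log₁₀(921.93) = 59.29 dB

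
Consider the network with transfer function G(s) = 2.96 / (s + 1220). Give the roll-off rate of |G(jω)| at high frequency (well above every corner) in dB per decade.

With 0 zeros and 1 pole, the high-frequency asymptotic slope is 20 × (0 − 1) = -20 dB/decade.

-20 dB/decade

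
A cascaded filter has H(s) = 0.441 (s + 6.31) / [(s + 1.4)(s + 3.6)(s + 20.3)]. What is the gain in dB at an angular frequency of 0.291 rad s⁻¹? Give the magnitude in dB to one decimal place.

|j0.291 + 6.31| = √(0.291² + 6.31²) = 6.317
|j0.291 + 1.4| = √(0.291² + 1.4²) = 1.43
|j0.291 + 3.6| = √(0.291² + 3.6²) = 3.612
|j0.291 + 20.3| = √(0.291² + 20.3²) = 20.3
|H(j0.291)| = 0.441 × 6.317 / (1.43 × 3.612 × 20.3) = 0.026568
20 log₁₀(0.026568) = -31.51 dB

-31.5 dB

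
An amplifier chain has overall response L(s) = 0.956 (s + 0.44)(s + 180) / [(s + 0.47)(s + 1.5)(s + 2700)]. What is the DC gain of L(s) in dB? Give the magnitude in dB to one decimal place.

-28.0 dB

L(0) = 0.956 × 0.44 × 180 / (0.47 × 1.5 × 2700) = 0.039777
20 log₁₀(0.039777) = -28.01 dB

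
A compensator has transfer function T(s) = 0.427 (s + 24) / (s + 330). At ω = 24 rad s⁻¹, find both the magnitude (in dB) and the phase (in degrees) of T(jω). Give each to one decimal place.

|T| = -27.2 dB, ∠T = 40.8 deg

|j24 + 24| = √(24² + 24²) = 33.94
|j24 + 330| = √(24² + 330²) = 330.9
|T(j24)| = 0.427 × 33.94 / 330.9 = 0.043802
20 log₁₀(0.043802) = -27.17 dB
∠(j24 + 24) = arctan(24/24) = 45.00°
∠(j24 + 330) = arctan(24/330) = 4.16°
∠T(j24) = 45.00° − 4.16° = 40.84°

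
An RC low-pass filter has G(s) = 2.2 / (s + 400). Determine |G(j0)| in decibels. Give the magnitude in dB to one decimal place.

G(0) = 2.2 / 400 = 0.0055
20 log₁₀(0.0055) = -45.19 dB

-45.2 dB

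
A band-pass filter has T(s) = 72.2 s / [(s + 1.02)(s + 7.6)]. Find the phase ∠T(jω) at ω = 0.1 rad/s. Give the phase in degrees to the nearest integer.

84 deg

∠(j0.1) = 90.00°
∠(j0.1 + 1.02) = arctan(0.1/1.02) = 5.60°
∠(j0.1 + 7.6) = arctan(0.1/7.6) = 0.75°
∠T(j0.1) = 90.00° − (5.60° + 0.75°) = 83.65°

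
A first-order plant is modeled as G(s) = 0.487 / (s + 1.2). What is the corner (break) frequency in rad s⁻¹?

1.2 rad s⁻¹

The single real pole at s = −1.2 gives a corner at ω = 1.2 rad s⁻¹.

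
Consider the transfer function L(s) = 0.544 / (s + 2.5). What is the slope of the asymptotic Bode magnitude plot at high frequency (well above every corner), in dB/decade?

-20 dB/decade

With 0 zeros and 1 pole, the high-frequency asymptotic slope is 20 × (0 − 1) = -20 dB/decade.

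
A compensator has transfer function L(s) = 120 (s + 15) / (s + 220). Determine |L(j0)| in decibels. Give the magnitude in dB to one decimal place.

18.3 dB

L(0) = 120 × 15 / 220 = 8.1818
20 log₁₀(8.1818) = 18.26 dB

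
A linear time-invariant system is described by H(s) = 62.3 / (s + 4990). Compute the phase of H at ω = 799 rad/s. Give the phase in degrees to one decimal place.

-9.1°

∠(j799 + 4990) = arctan(799/4990) = 9.10°
∠H(j799) = −9.10° = -9.10°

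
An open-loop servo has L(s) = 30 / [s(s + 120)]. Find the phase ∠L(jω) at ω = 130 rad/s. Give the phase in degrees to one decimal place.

-137.3°

∠(j130 + 120) = arctan(130/120) = 47.29°
∠(j130) = 90.00°
∠L(j130) = − (47.29° + 90.00°) = -137.29°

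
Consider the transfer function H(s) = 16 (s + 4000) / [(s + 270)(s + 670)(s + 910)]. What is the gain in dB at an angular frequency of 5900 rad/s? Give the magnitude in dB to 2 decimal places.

-125.28 dB

|j5900 + 4000| = √(5900² + 4000²) = 7128
|j5900 + 270| = √(5900² + 270²) = 5906
|j5900 + 670| = √(5900² + 670²) = 5938
|j5900 + 910| = √(5900² + 910²) = 5970
|H(j5900)| = 16 × 7128 / (5906 × 5938 × 5970) = 5.4475e-07
20 log₁₀(5.4475e-07) = -125.276 dB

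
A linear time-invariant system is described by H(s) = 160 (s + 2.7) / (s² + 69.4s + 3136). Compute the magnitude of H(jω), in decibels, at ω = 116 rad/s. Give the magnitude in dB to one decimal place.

|j116 + 2.7| = √(116² + 2.7²) = 116
|(j116)² + 69.4(j116) + 3136| = |-10320 + j8050.4| = 1.309e+04
|H(j116)| = 160 × 116 / 1.309e+04 = 1.4184
20 log₁₀(1.4184) = 3.04 dB

3.0 dB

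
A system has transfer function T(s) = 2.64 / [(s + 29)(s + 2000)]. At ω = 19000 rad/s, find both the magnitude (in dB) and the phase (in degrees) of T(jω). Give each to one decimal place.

|T| = -162.8 dB, ∠T = -173.9°

|j19000 + 29| = √(19000² + 29²) = 1.9e+04
|j19000 + 2000| = √(19000² + 2000²) = 1.91e+04
|T(j19000)| = 2.64 / (1.9e+04 × 1.91e+04) = 7.2728e-09
20 log₁₀(7.2728e-09) = -162.77 dB
∠(j19000 + 29) = arctan(19000/29) = 89.91°
∠(j19000 + 2000) = arctan(19000/2000) = 83.99°
∠T(j19000) = − (89.91° + 83.99°) = -173.90°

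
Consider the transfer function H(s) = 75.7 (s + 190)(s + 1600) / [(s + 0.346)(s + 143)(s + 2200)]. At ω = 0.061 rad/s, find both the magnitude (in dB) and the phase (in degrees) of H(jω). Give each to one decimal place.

|j0.061 + 190| = √(0.061² + 190²) = 190
|j0.061 + 1600| = √(0.061² + 1600²) = 1600
|j0.061 + 0.346| = √(0.061² + 0.346²) = 0.3513
|j0.061 + 143| = √(0.061² + 143²) = 143
|j0.061 + 2200| = √(0.061² + 2200²) = 2200
|H(j0.061)| = 75.7 × 190 × 1600 / (0.3513 × 143 × 2200) = 208.2
20 log₁₀(208.2) = 46.37 dB
∠(j0.061 + 190) = arctan(0.061/190) = 0.02°
∠(j0.061 + 1600) = arctan(0.061/1600) = 0.00°
∠(j0.061 + 0.346) = arctan(0.061/0.346) = 10.00°
∠(j0.061 + 143) = arctan(0.061/143) = 0.02°
∠(j0.061 + 2200) = arctan(0.061/2200) = 0.00°
∠H(j0.061) = 0.02° + 0.00° − (10.00° + 0.02° + 0.00°) = -10.00°

|H| = 46.4 dB, ∠H = -10.0°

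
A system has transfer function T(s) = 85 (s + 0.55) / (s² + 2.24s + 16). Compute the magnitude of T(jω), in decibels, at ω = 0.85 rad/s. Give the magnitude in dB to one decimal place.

14.9 dB

|j0.85 + 0.55| = √(0.85² + 0.55²) = 1.012
|(j0.85)² + 2.24(j0.85) + 16| = |15.277 + j1.904| = 15.4
|T(j0.85)| = 85 × 1.012 / 15.4 = 5.5896
20 log₁₀(5.5896) = 14.95 dB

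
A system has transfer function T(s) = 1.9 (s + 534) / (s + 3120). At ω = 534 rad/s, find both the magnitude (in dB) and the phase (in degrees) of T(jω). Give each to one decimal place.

|j534 + 534| = √(534² + 534²) = 755.2
|j534 + 3120| = √(534² + 3120²) = 3165
|T(j534)| = 1.9 × 755.2 / 3165 = 0.4533
20 log₁₀(0.4533) = -6.87 dB
∠(j534 + 534) = arctan(534/534) = 45.00°
∠(j534 + 3120) = arctan(534/3120) = 9.71°
∠T(j534) = 45.00° − 9.71° = 35.29°

|T| = -6.9 dB, ∠T = 35.3°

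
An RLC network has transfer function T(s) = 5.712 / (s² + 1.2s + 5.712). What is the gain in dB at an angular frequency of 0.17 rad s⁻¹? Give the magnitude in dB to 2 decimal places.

0.04 dB

|(j0.17)² + 1.2(j0.17) + 5.712| = |5.6831 + j0.204| = 5.687
|T(j0.17)| = 5.712 / 5.687 = 1.0044
20 log₁₀(1.0044) = 0.038 dB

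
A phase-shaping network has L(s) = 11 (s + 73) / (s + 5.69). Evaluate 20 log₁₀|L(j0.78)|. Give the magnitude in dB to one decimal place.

42.9 dB

|j0.78 + 73| = √(0.78² + 73²) = 73
|j0.78 + 5.69| = √(0.78² + 5.69²) = 5.743
|L(j0.78)| = 11 × 73 / 5.743 = 139.83
20 log₁₀(139.83) = 42.91 dB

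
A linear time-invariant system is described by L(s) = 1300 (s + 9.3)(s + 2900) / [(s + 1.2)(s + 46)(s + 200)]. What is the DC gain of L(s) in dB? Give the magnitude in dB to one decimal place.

L(0) = 1300 × 9.3 × 2900 / (1.2 × 46 × 200) = 3175.8
20 log₁₀(3175.8) = 70.04 dB

70.0 dB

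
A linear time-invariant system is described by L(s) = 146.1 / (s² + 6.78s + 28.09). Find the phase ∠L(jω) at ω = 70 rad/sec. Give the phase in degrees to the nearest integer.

-174°

∠[(j70)² + 6.78(j70) + 28.09] = ∠[-4871.9 + j474.6] = 174.44°
∠L(j70) = −174.44° = -174.44°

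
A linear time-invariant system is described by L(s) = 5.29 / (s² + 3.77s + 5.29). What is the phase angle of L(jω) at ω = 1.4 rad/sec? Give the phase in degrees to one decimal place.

-57.8°

∠[(j1.4)² + 3.77(j1.4) + 5.29] = ∠[3.33 + j5.278] = 57.75°
∠L(j1.4) = −57.75° = -57.75°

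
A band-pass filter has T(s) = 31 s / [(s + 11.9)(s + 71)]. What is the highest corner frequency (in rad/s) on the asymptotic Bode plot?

71 rad/s

Break frequencies occur at each pole and zero magnitude: 11.9 rad/s, 71 rad/s.
The highest is 71 rad/s.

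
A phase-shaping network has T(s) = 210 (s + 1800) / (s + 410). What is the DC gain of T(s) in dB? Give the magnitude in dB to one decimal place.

T(0) = 210 × 1800 / 410 = 921.95
20 log₁₀(921.95) = 59.29 dB

59.3 dB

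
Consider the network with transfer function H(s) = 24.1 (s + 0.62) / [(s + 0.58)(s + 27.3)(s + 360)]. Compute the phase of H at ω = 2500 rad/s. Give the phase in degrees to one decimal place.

-171.2°

∠(j2500 + 0.62) = arctan(2500/0.62) = 89.99°
∠(j2500 + 0.58) = arctan(2500/0.58) = 89.99°
∠(j2500 + 27.3) = arctan(2500/27.3) = 89.37°
∠(j2500 + 360) = arctan(2500/360) = 81.81°
∠H(j2500) = 89.99° − (89.99° + 89.37° + 81.81°) = -171.18°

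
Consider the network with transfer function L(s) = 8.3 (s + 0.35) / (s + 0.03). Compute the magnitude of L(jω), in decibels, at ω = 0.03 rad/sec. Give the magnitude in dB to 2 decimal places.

|j0.03 + 0.35| = √(0.03² + 0.35²) = 0.3513
|j0.03 + 0.03| = √(0.03² + 0.03²) = 0.04243
|L(j0.03)| = 8.3 × 0.3513 / 0.04243 = 68.723
20 log₁₀(68.723) = 36.742 dB

36.74 dB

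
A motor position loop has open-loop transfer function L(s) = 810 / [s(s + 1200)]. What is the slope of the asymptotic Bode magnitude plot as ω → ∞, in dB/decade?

-40 dB/decade

With 0 zeros and 2 poles, the high-frequency asymptotic slope is 20 × (0 − 2) = -40 dB/decade.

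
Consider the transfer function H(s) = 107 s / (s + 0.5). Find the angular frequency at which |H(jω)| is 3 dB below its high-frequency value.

For a single-pole high-pass, the −3 dB point is at the pole: ω = 0.5 rad/s.

0.5 rad/s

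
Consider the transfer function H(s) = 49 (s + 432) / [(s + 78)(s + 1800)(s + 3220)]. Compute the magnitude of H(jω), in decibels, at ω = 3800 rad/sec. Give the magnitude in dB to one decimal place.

-112.6 dB

|j3800 + 432| = √(3800² + 432²) = 3824
|j3800 + 78| = √(3800² + 78²) = 3801
|j3800 + 1800| = √(3800² + 1800²) = 4205
|j3800 + 3220| = √(3800² + 3220²) = 4981
|H(j3800)| = 49 × 3824 / (3801 × 4205 × 4981) = 2.3542e-06
20 log₁₀(2.3542e-06) = -112.56 dB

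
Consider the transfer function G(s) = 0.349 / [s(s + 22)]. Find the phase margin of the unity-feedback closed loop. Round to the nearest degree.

Gain crossover: |G(jω)| = 1 at ω ≈ 0.0159 rad/s.
∠G(j0.0159) = −90° − arctan(0.0159/22) ≈ -90.04°
PM = 180° + (-90.04°) = 89.96°

90°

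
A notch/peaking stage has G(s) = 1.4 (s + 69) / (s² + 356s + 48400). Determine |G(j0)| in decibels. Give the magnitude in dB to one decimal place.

-54.0 dB

G(0) = 1.4 × 69 / 48400 = 0.0019959
20 log₁₀(0.0019959) = -54.00 dB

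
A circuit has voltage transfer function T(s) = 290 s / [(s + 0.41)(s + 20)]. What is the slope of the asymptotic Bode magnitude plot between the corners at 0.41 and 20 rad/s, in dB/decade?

0 dB/decade

In this band the factors already past their corner are: 1 differentiator zero, pole at 0.41; net slope = 0 dB/decade.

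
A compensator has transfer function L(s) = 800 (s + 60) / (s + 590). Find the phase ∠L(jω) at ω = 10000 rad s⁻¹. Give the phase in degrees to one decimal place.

3.0°

∠(j10000 + 60) = arctan(10000/60) = 89.66°
∠(j10000 + 590) = arctan(10000/590) = 86.62°
∠L(j10000) = 89.66° − 86.62° = 3.03°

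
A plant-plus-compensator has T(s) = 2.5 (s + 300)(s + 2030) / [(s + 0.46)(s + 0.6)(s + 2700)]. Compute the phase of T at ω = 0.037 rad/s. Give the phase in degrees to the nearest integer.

-8°

∠(j0.037 + 300) = arctan(0.037/300) = 0.01°
∠(j0.037 + 2030) = arctan(0.037/2030) = 0.00°
∠(j0.037 + 0.46) = arctan(0.037/0.46) = 4.60°
∠(j0.037 + 0.6) = arctan(0.037/0.6) = 3.53°
∠(j0.037 + 2700) = arctan(0.037/2700) = 0.00°
∠T(j0.037) = 0.01° + 0.00° − (4.60° + 3.53° + 0.00°) = -8.12°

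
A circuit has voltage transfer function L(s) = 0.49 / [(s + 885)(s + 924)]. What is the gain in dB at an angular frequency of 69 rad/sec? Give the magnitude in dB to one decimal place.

|j69 + 885| = √(69² + 885²) = 887.7
|j69 + 924| = √(69² + 924²) = 926.6
|L(j69)| = 0.49 / (887.7 × 926.6) = 5.9574e-07
20 log₁₀(5.9574e-07) = -124.50 dB

-124.5 dB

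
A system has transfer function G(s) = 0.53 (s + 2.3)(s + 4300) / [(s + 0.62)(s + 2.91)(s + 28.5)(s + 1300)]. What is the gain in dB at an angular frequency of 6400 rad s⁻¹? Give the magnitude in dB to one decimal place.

|j6400 + 2.3| = √(6400² + 2.3²) = 6400
|j6400 + 4300| = √(6400² + 4300²) = 7710
|j6400 + 0.62| = √(6400² + 0.62²) = 6400
|j6400 + 2.91| = √(6400² + 2.91²) = 6400
|j6400 + 28.5| = √(6400² + 28.5²) = 6400
|j6400 + 1300| = √(6400² + 1300²) = 6531
|G(j6400)| = 0.53 × 6400 × 7710 / (6400 × 6400 × 6400 × 6531) = 1.5277e-08
20 log₁₀(1.5277e-08) = -156.32 dB

-156.3 dB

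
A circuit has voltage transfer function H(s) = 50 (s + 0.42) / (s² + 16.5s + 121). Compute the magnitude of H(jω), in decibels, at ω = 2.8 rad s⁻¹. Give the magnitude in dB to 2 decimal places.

1.28 dB

|j2.8 + 0.42| = √(2.8² + 0.42²) = 2.831
|(j2.8)² + 16.5(j2.8) + 121| = |113.16 + j46.2| = 122.2
|H(j2.8)| = 50 × 2.831 / 122.2 = 1.1582
20 log₁₀(1.1582) = 1.276 dB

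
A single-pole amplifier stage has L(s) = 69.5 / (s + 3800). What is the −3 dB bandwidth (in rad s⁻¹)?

3800 rad s⁻¹

For a single-pole low-pass, the −3 dB point is at the pole: ω = 3800 rad s⁻¹.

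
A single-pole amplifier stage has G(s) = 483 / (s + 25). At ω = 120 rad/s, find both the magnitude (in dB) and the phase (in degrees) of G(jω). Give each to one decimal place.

|G| = 11.9 dB, ∠G = -78.2 deg

|j120 + 25| = √(120² + 25²) = 122.6
|G(j120)| = 483 / 122.6 = 3.9404
20 log₁₀(3.9404) = 11.91 dB
∠(j120 + 25) = arctan(120/25) = 78.23°
∠G(j120) = −78.23° = -78.23°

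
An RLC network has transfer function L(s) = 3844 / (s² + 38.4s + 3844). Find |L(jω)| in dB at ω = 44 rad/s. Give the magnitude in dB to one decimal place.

|(j44)² + 38.4(j44) + 3844| = |1908 + j1689.6| = 2549
|L(j44)| = 3844 / 2549 = 1.5083
20 log₁₀(1.5083) = 3.57 dB

3.6 dB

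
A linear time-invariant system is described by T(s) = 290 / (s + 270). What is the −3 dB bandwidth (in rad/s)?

270 rad/s

For a single-pole low-pass, the −3 dB point is at the pole: ω = 270 rad/s.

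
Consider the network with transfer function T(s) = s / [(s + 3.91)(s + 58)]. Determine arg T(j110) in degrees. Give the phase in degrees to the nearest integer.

-60 deg

∠(j110) = 90.00°
∠(j110 + 3.91) = arctan(110/3.91) = 87.96°
∠(j110 + 58) = arctan(110/58) = 62.20°
∠T(j110) = 90.00° − (87.96° + 62.20°) = -60.16°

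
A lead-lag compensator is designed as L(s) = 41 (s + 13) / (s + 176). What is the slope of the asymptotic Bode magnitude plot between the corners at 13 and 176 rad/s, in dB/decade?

20 dB/decade

In this band the factors already past their corner are: zero at 13; net slope = 20 dB/decade.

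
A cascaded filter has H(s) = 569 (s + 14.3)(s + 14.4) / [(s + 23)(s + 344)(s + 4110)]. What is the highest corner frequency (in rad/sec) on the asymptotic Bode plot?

4110 rad/sec

Break frequencies occur at each pole and zero magnitude: 14.3 rad/sec, 14.4 rad/sec, 23 rad/sec, 344 rad/sec, 4110 rad/sec.
The highest is 4110 rad/sec.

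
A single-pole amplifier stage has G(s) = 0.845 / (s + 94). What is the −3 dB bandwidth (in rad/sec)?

94 rad/sec

For a single-pole low-pass, the −3 dB point is at the pole: ω = 94 rad/sec.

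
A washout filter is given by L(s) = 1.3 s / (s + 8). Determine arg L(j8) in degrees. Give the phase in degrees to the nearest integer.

∠(j8) = 90.00°
∠(j8 + 8) = arctan(8/8) = 45.00°
∠L(j8) = 90.00° − 45.00° = 45.00°

45°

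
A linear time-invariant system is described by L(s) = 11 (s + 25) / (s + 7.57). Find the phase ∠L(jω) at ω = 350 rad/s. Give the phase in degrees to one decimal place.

∠(j350 + 25) = arctan(350/25) = 85.91°
∠(j350 + 7.57) = arctan(350/7.57) = 88.76°
∠L(j350) = 85.91° − 88.76° = -2.85°

-2.8 deg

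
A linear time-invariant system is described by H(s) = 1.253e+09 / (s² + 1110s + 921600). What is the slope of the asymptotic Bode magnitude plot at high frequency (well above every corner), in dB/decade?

With 0 zeros and 2 poles, the high-frequency asymptotic slope is 20 × (0 − 2) = -40 dB/decade.

-40 dB/decade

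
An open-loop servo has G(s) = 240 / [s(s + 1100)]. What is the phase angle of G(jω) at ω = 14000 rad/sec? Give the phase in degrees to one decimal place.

-175.5 deg

∠(j14000 + 1100) = arctan(14000/1100) = 85.51°
∠(j14000) = 90.00°
∠G(j14000) = − (85.51° + 90.00°) = -175.51°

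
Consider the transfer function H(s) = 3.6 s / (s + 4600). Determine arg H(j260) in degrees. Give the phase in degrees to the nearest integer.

∠(j260) = 90.00°
∠(j260 + 4600) = arctan(260/4600) = 3.24°
∠H(j260) = 90.00° − 3.24° = 86.76°

87°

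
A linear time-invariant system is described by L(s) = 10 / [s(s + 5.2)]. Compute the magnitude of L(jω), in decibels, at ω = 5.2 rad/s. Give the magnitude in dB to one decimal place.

-11.7 dB

|j5.2 + 5.2| = √(5.2² + 5.2²) = 7.354
|j5.2| = 5.2
|L(j5.2)| = 10 / (7.354 × 5.2) = 0.2615
20 log₁₀(0.2615) = -11.65 dB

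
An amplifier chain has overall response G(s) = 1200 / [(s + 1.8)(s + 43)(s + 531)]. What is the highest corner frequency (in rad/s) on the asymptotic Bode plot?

531 rad/s

Break frequencies occur at each pole and zero magnitude: 1.8 rad/s, 43 rad/s, 531 rad/s.
The highest is 531 rad/s.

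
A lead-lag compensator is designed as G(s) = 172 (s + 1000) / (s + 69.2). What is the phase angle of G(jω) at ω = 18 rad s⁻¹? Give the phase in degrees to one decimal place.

-13.5°

∠(j18 + 1000) = arctan(18/1000) = 1.03°
∠(j18 + 69.2) = arctan(18/69.2) = 14.58°
∠G(j18) = 1.03° − 14.58° = -13.55°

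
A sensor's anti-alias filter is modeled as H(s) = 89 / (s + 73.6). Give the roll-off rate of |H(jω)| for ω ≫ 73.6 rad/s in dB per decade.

-20 dB/decade

With 0 zeros and 1 pole, the high-frequency asymptotic slope is 20 × (0 − 1) = -20 dB/decade.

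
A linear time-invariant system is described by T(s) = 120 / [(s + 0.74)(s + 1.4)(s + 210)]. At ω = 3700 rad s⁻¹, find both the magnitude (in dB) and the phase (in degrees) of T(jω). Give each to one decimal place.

|T| = -172.5 dB, ∠T = -266.7 deg

|j3700 + 0.74| = √(3700² + 0.74²) = 3700
|j3700 + 1.4| = √(3700² + 1.4²) = 3700
|j3700 + 210| = √(3700² + 210²) = 3706
|T(j3700)| = 120 / (3700 × 3700 × 3706) = 2.3653e-09
20 log₁₀(2.3653e-09) = -172.52 dB
∠(j3700 + 0.74) = arctan(3700/0.74) = 89.99°
∠(j3700 + 1.4) = arctan(3700/1.4) = 89.98°
∠(j3700 + 210) = arctan(3700/210) = 86.75°
∠T(j3700) = − (89.99° + 89.98° + 86.75°) = -266.72°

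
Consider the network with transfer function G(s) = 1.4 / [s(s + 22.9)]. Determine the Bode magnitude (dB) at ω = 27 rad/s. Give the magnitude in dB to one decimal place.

|j27 + 22.9| = √(27² + 22.9²) = 35.4
|j27| = 27
|G(j27)| = 1.4 / (35.4 × 27) = 0.0014646
20 log₁₀(0.0014646) = -56.69 dB

-56.7 dB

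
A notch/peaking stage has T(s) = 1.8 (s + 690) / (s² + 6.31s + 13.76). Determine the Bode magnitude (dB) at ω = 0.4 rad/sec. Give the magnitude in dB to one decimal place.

39.1 dB

|j0.4 + 690| = √(0.4² + 690²) = 690
|(j0.4)² + 6.31(j0.4) + 13.76| = |13.6 + j2.524| = 13.83
|T(j0.4)| = 1.8 × 690 / 13.83 = 89.79
20 log₁₀(89.79) = 39.06 dB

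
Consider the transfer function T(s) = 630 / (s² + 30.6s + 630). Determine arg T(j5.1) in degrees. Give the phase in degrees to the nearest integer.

-14°

∠[(j5.1)² + 30.6(j5.1) + 630] = ∠[603.99 + j156.06] = 14.49°
∠T(j5.1) = −14.49° = -14.49°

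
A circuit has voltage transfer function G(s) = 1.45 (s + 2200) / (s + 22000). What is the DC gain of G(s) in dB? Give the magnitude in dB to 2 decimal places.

-16.77 dB

G(0) = 1.45 × 2200 / 22000 = 0.145
20 log₁₀(0.145) = -16.773 dB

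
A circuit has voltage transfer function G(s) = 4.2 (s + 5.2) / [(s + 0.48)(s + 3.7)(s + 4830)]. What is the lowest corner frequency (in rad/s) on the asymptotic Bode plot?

Break frequencies occur at each pole and zero magnitude: 0.48 rad/s, 3.7 rad/s, 5.2 rad/s, 4830 rad/s.
The lowest is 0.48 rad/s.

0.48 rad/s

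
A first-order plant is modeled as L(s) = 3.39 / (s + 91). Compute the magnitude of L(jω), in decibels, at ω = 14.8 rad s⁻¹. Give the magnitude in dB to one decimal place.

|j14.8 + 91| = √(14.8² + 91²) = 92.2
|L(j14.8)| = 3.39 / 92.2 = 0.03677
20 log₁₀(0.03677) = -28.69 dB

-28.7 dB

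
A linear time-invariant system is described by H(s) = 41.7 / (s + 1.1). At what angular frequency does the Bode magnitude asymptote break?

The single real pole at s = −1.1 gives a corner at ω = 1.1 rad/sec.

1.1 rad/sec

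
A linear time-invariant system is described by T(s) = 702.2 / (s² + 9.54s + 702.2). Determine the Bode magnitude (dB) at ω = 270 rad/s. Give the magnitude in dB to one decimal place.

-40.2 dB

|(j270)² + 9.54(j270) + 702.2| = |-72198 + j2575.8| = 7.224e+04
|T(j270)| = 702.2 / 7.224e+04 = 0.0097199
20 log₁₀(0.0097199) = -40.25 dB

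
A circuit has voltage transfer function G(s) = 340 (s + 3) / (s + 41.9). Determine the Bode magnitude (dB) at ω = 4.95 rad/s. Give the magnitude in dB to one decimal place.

33.4 dB

|j4.95 + 3| = √(4.95² + 3²) = 5.788
|j4.95 + 41.9| = √(4.95² + 41.9²) = 42.19
|G(j4.95)| = 340 × 5.788 / 42.19 = 46.644
20 log₁₀(46.644) = 33.38 dB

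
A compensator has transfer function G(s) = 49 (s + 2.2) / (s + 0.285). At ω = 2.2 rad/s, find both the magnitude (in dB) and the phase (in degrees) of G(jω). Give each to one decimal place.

|j2.2 + 2.2| = √(2.2² + 2.2²) = 3.111
|j2.2 + 0.285| = √(2.2² + 0.285²) = 2.218
|G(j2.2)| = 49 × 3.111 / 2.218 = 68.722
20 log₁₀(68.722) = 36.74 dB
∠(j2.2 + 2.2) = arctan(2.2/2.2) = 45.00°
∠(j2.2 + 0.285) = arctan(2.2/0.285) = 82.62°
∠G(j2.2) = 45.00° − 82.62° = -37.62°

|G| = 36.7 dB, ∠G = -37.6°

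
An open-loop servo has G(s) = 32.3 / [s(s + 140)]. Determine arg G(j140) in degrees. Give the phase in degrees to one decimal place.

∠(j140 + 140) = arctan(140/140) = 45.00°
∠(j140) = 90.00°
∠G(j140) = − (45.00° + 90.00°) = -135.00°

-135.0°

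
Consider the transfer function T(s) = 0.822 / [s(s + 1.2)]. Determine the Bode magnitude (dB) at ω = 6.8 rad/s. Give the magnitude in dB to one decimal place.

-35.1 dB

|j6.8 + 1.2| = √(6.8² + 1.2²) = 6.905
|j6.8| = 6.8
|T(j6.8)| = 0.822 / (6.905 × 6.8) = 0.017506
20 log₁₀(0.017506) = -35.14 dB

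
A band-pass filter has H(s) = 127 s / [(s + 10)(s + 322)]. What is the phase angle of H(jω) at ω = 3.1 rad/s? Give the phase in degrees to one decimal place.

72.2°

∠(j3.1) = 90.00°
∠(j3.1 + 10) = arctan(3.1/10) = 17.22°
∠(j3.1 + 322) = arctan(3.1/322) = 0.55°
∠H(j3.1) = 90.00° − (17.22° + 0.55°) = 72.22°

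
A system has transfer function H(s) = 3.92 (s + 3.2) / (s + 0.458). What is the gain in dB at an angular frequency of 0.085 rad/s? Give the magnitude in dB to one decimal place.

28.6 dB

|j0.085 + 3.2| = √(0.085² + 3.2²) = 3.201
|j0.085 + 0.458| = √(0.085² + 0.458²) = 0.4658
|H(j0.085)| = 3.92 × 3.201 / 0.4658 = 26.938
20 log₁₀(26.938) = 28.61 dB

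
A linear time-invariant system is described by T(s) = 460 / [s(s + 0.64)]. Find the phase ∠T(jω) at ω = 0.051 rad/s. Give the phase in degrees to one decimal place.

-94.6°

∠(j0.051 + 0.64) = arctan(0.051/0.64) = 4.56°
∠(j0.051) = 90.00°
∠T(j0.051) = − (4.56° + 90.00°) = -94.56°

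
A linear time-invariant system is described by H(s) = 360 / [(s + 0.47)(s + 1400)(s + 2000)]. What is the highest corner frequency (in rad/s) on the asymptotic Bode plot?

2000 rad/s

Break frequencies occur at each pole and zero magnitude: 0.47 rad/s, 1400 rad/s, 2000 rad/s.
The highest is 2000 rad/s.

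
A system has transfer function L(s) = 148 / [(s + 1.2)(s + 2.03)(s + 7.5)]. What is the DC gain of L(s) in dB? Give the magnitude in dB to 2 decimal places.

L(0) = 148 / (1.2 × 2.03 × 7.5) = 8.1007
20 log₁₀(8.1007) = 18.170 dB

18.17 dB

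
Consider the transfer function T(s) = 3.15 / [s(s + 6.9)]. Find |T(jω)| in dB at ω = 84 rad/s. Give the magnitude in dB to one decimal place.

|j84 + 6.9| = √(84² + 6.9²) = 84.28
|j84| = 84
|T(j84)| = 3.15 / (84.28 × 84) = 0.00044493
20 log₁₀(0.00044493) = -67.03 dB

-67.0 dB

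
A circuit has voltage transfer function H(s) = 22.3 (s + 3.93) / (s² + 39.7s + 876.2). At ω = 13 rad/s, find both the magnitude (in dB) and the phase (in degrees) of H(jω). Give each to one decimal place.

|j13 + 3.93| = √(13² + 3.93²) = 13.58
|(j13)² + 39.7(j13) + 876.2| = |707.2 + j516.1| = 875.5
|H(j13)| = 22.3 × 13.58 / 875.5 = 0.34593
20 log₁₀(0.34593) = -9.22 dB
∠(j13 + 3.93) = arctan(13/3.93) = 73.18°
∠[(j13)² + 39.7(j13) + 876.2] = ∠[707.2 + j516.1] = 36.12°
∠H(j13) = 73.18° − 36.12° = 37.06°

|H| = -9.2 dB, ∠H = 37.1°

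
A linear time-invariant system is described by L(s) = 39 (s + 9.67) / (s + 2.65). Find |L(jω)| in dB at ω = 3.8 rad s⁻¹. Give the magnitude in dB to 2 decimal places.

38.84 dB

|j3.8 + 9.67| = √(3.8² + 9.67²) = 10.39
|j3.8 + 2.65| = √(3.8² + 2.65²) = 4.633
|L(j3.8)| = 39 × 10.39 / 4.633 = 87.465
20 log₁₀(87.465) = 38.837 dB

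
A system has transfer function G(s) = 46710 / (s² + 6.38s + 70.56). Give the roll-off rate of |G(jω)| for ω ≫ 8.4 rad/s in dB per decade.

-40 dB/decade

With 0 zeros and 2 poles, the high-frequency asymptotic slope is 20 × (0 − 2) = -40 dB/decade.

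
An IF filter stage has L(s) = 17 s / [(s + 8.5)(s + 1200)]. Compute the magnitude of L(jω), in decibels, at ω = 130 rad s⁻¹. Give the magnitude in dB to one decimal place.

-37.0 dB

|j130| = 130
|j130 + 8.5| = √(130² + 8.5²) = 130.3
|j130 + 1200| = √(130² + 1200²) = 1207
|L(j130)| = 17 × 130 / (130.3 × 1207) = 0.014054
20 log₁₀(0.014054) = -37.04 dB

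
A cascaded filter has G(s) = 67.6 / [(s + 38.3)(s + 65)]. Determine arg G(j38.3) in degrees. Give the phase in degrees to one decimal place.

∠(j38.3 + 38.3) = arctan(38.3/38.3) = 45.00°
∠(j38.3 + 65) = arctan(38.3/65) = 30.51°
∠G(j38.3) = − (45.00° + 30.51°) = -75.51°

-75.5°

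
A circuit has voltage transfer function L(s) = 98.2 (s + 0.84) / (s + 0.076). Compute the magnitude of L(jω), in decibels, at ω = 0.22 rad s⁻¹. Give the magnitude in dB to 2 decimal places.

51.28 dB

|j0.22 + 0.84| = √(0.22² + 0.84²) = 0.8683
|j0.22 + 0.076| = √(0.22² + 0.076²) = 0.2328
|L(j0.22)| = 98.2 × 0.8683 / 0.2328 = 366.35
20 log₁₀(366.35) = 51.278 dB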